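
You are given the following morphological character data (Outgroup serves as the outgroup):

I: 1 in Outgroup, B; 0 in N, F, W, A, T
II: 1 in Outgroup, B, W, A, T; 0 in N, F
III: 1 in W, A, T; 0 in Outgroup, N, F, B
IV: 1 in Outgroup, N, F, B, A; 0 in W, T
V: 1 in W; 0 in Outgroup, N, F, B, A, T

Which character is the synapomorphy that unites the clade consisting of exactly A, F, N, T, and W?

I

Character polarity is set by the outgroup: the derived state is whichever differs from the outgroup's state, so for I, II, IV the derived state is '0', and for the remaining characters it is '1'.
I (derived state '0') is shared by A, F, N, T, and W — a synapomorphy uniting that clade.
II (derived state '0') is shared by F and N — a synapomorphy uniting that clade.
Only A, T, and W show the derived state '1' for III, supporting them as a clade.
IV: derived state '0' in T and W only — synapomorphy for {T, W}.
V: derived state '1' in W only — an autapomorphy, so it tells us nothing about relationships among taxa.
Most parsimonious ingroup topology: (((N,F),((W,T),A)),B).
The clade {A, F, N, T, W} is supported by I: its derived state '0' occurs in exactly those taxa and in no other taxon (including the outgroup).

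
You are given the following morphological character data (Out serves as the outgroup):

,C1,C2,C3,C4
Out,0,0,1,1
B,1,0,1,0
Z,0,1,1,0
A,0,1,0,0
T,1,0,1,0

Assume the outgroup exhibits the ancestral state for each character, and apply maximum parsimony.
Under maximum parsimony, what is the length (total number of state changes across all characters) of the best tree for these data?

Character polarity is set by the outgroup: the derived state is whichever differs from the outgroup's state, so for C3, C4 the derived state is '0', and for the remaining characters it is '1'.
Only B and T show the derived state '1' for C1, supporting them as a clade.
C2 (derived state '1') is shared by A and Z — a synapomorphy uniting that clade.
C3 (derived state '0') is unique to A (autapomorphy; uninformative for grouping).
C4 (derived state '0') is shared by all ingroup taxa — unites the whole ingroup.
Most parsimonious ingroup topology: ((B,T),(Z,A)).
Changes per character on this tree: C1: 1; C2: 1; C3: 1; C4: 1.
Total = 4.

4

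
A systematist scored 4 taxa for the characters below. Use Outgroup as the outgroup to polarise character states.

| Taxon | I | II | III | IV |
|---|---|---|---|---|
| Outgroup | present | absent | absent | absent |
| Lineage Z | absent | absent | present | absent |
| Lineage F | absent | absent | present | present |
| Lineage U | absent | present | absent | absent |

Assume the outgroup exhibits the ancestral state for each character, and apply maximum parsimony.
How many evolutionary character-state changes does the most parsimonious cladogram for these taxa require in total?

4

Character polarity is set by the outgroup: the derived state is whichever differs from the outgroup's state, so for I the derived state is 'absent', and for the remaining characters it is 'present'.
I (derived state 'absent') is shared by all ingroup taxa — unites the whole ingroup.
II: derived state 'present' in Lineage U only — an autapomorphy, so it tells us nothing about relationships among taxa.
III (derived state 'present') is shared by Lineage F and Lineage Z — a synapomorphy uniting that clade.
IV (derived state 'present') is unique to Lineage F (autapomorphy; uninformative for grouping).
Most parsimonious ingroup topology: ((Lineage Z,Lineage F),Lineage U).
Changes per character on this tree: I: 1; II: 1; III: 1; IV: 1.
Total = 4.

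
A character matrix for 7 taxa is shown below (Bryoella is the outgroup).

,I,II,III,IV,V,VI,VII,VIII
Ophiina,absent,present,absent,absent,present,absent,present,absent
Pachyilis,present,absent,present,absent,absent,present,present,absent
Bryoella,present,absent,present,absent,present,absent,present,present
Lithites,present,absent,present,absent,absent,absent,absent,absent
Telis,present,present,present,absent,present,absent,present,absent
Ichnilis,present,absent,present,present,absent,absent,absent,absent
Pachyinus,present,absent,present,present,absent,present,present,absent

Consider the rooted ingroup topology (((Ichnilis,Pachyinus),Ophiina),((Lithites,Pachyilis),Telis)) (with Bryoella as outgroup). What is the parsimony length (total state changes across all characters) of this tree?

12

Map each character onto (((Ichnilis,Pachyinus),Ophiina),((Lithites,Pachyilis),Telis)) (rooted by Bryoella) and count the minimum state changes it requires (Fitch parsimony):
I: 1; II: 2; III: 1; IV: 1; V: 2; VI: 2; VII: 2; VIII: 1.
Total tree length = 12.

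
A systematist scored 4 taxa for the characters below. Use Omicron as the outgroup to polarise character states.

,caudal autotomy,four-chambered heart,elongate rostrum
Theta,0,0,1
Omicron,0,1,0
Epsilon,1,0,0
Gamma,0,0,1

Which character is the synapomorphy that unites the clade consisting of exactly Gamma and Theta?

elongate rostrum

Character polarity is set by the outgroup: the derived state is whichever differs from the outgroup's state, so for four-chambered heart the derived state is '0', and for the remaining characters it is '1'.
caudal autotomy (derived state '1') is unique to Epsilon (autapomorphy; uninformative for grouping).
four-chambered heart (derived state '0') is shared by all ingroup taxa — unites the whole ingroup.
elongate rostrum (derived state '1') is shared by Gamma and Theta — a synapomorphy uniting that clade.
Most parsimonious ingroup topology: ((Theta,Gamma),Epsilon).
The clade {Gamma, Theta} is supported by elongate rostrum: its derived state '1' occurs in exactly those taxa and in no other taxon (including the outgroup).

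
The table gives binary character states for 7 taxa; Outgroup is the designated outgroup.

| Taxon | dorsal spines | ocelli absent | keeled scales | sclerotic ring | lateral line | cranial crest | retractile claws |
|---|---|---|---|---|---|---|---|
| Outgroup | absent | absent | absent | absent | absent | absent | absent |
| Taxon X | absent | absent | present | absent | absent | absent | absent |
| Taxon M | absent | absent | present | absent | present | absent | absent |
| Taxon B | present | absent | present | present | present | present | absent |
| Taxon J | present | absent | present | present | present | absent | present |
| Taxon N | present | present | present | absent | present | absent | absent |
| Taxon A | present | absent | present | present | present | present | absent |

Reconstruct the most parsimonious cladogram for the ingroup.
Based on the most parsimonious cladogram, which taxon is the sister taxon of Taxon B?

The outgroup has state 'absent' for every character, so 'present' is the derived state throughout.
dorsal spines: derived state 'present' in Taxon A, Taxon B, Taxon J, and Taxon N only — synapomorphy for {Taxon A, Taxon B, Taxon J, Taxon N}.
ocelli absent: derived state 'present' in Taxon N only — an autapomorphy, so it tells us nothing about relationships among taxa.
keeled scales (derived state 'present') is shared by all ingroup taxa — unites the whole ingroup.
sclerotic ring: derived state 'present' in Taxon A, Taxon B, and Taxon J only — synapomorphy for {Taxon A, Taxon B, Taxon J}.
lateral line (derived state 'present') is shared by Taxon A, Taxon B, Taxon J, Taxon M, and Taxon N — a synapomorphy uniting that clade.
cranial crest (derived state 'present') is shared by Taxon A and Taxon B — a synapomorphy uniting that clade.
retractile claws (derived state 'present') is unique to Taxon J (autapomorphy; uninformative for grouping).
Most parsimonious ingroup topology: (Taxon X,(Taxon M,(((Taxon B,Taxon A),Taxon J),Taxon N))).
Taxon B and Taxon A form a cherry on this tree, so they are sister taxa.

Taxon A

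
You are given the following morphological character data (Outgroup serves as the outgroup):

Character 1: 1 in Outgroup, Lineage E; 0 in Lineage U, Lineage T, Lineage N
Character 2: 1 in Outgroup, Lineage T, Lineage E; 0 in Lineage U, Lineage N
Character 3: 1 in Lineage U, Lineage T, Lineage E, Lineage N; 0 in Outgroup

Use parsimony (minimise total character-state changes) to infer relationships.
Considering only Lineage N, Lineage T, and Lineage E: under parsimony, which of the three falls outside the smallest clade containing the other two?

Lineage E

Character polarity is set by the outgroup: the derived state is whichever differs from the outgroup's state, so for Character 1, Character 2 the derived state is '0', and for the remaining characters it is '1'.
Character 1: derived state '0' in Lineage N, Lineage T, and Lineage U only — synapomorphy for {Lineage N, Lineage T, Lineage U}.
Character 2 (derived state '0') is shared by Lineage N and Lineage U — a synapomorphy uniting that clade.
Character 3 (derived state '1') is shared by all ingroup taxa — unites the whole ingroup.
Most parsimonious ingroup topology: (((Lineage U,Lineage N),Lineage T),Lineage E).
Lineage T and Lineage N share a more recent common ancestor with each other than either does with Lineage E, so Lineage E is the least closely related of the three.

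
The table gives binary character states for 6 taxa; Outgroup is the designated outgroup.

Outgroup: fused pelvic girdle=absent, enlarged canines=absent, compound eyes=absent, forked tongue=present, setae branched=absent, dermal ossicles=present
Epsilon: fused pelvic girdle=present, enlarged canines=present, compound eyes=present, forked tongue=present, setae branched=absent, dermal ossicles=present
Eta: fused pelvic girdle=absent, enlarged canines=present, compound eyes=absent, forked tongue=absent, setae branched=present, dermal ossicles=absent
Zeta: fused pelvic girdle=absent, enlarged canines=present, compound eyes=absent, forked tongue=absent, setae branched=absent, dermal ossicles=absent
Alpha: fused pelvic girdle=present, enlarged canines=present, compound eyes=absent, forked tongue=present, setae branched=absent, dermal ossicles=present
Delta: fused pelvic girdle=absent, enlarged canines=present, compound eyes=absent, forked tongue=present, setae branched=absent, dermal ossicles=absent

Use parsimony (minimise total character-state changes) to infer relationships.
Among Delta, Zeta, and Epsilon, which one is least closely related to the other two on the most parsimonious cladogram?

Epsilon

Character polarity is set by the outgroup: the derived state is whichever differs from the outgroup's state, so for forked tongue, dermal ossicles the derived state is 'absent', and for the remaining characters it is 'present'.
fused pelvic girdle: derived state 'present' in Alpha and Epsilon only — synapomorphy for {Alpha, Epsilon}.
enlarged canines (derived state 'present') is shared by all ingroup taxa — unites the whole ingroup.
compound eyes (derived state 'present') is unique to Epsilon (autapomorphy; uninformative for grouping).
forked tongue (derived state 'absent') is shared by Eta and Zeta — a synapomorphy uniting that clade.
setae branched (derived state 'present') is unique to Eta (autapomorphy; uninformative for grouping).
Only Delta, Eta, and Zeta show the derived state 'absent' for dermal ossicles, supporting them as a clade.
Most parsimonious ingroup topology: ((Epsilon,Alpha),((Eta,Zeta),Delta)).
Zeta and Delta share a more recent common ancestor with each other than either does with Epsilon, so Epsilon is the least closely related of the three.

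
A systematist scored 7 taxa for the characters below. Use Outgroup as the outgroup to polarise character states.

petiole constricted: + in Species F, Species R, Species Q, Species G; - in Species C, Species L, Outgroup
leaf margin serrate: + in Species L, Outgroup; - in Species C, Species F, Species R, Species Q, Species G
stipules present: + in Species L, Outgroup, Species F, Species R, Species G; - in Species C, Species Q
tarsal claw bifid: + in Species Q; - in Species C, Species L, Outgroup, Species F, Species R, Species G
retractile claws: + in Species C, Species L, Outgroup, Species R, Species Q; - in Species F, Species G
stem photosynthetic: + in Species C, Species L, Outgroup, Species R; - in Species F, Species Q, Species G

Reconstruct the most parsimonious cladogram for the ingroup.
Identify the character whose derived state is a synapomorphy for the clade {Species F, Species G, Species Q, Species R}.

Character polarity is set by the outgroup: the derived state is whichever differs from the outgroup's state, so for leaf margin serrate, stipules present, retractile claws, stem photosynthetic the derived state is '-', and for the remaining characters it is '+'.
petiole constricted: derived state '+' in Species F, Species G, Species Q, and Species R only — synapomorphy for {Species F, Species G, Species Q, Species R}.
Only Species C, Species F, Species G, Species Q, and Species R show the derived state '-' for leaf margin serrate, supporting them as a clade.
stipules present groups Species C and Species Q, which is incompatible with the clades supported by the remaining characters; treating it as convergent (homoplasy) costs fewer steps than any alternative tree.
tarsal claw bifid (derived state '+') is unique to Species Q (autapomorphy; uninformative for grouping).
retractile claws: derived state '-' in Species F and Species G only — synapomorphy for {Species F, Species G}.
stem photosynthetic: derived state '-' in Species F, Species G, and Species Q only — synapomorphy for {Species F, Species G, Species Q}.
Most parsimonious ingroup topology: ((((Species Q,(Species G,Species F)),Species R),Species C),Species L).
The clade {Species F, Species G, Species Q, Species R} is supported by petiole constricted: its derived state '+' occurs in exactly those taxa and in no other taxon (including the outgroup).

petiole constricted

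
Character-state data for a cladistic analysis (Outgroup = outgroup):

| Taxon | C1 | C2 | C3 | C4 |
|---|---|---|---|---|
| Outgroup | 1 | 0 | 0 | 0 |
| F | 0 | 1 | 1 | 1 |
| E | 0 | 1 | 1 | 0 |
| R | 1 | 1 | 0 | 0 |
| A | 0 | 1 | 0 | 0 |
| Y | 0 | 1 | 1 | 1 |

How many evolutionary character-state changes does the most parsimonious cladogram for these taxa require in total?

Character polarity is set by the outgroup: the derived state is whichever differs from the outgroup's state, so for C1 the derived state is '0', and for the remaining characters it is '1'.
C1: derived state '0' in A, E, F, and Y only — synapomorphy for {A, E, F, Y}.
All ingroup taxa share the derived state '1' for C2; it defines the ingroup but does not resolve relationships within it.
C3 (derived state '1') is shared by E, F, and Y — a synapomorphy uniting that clade.
C4 (derived state '1') is shared by F and Y — a synapomorphy uniting that clade.
Most parsimonious ingroup topology: ((((F,Y),E),A),R).
Changes per character on this tree: C1: 1; C2: 1; C3: 1; C4: 1.
Total = 4.

4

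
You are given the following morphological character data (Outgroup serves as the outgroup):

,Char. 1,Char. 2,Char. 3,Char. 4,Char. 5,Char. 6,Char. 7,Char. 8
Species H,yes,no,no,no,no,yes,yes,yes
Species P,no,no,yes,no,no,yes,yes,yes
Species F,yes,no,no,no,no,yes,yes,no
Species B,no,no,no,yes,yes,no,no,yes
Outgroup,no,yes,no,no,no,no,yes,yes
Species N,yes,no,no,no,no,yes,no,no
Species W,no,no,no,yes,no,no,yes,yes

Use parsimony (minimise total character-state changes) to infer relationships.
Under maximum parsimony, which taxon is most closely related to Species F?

Character polarity is set by the outgroup: the derived state is whichever differs from the outgroup's state, so for Char. 2, Char. 7, Char. 8 the derived state is 'no', and for the remaining characters it is 'yes'.
Char. 1 (derived state 'yes') is shared by Species F, Species H, and Species N — a synapomorphy uniting that clade.
All ingroup taxa share the derived state 'no' for Char. 2; it defines the ingroup but does not resolve relationships within it.
Char. 3: derived state 'yes' in Species P only — an autapomorphy, so it tells us nothing about relationships among taxa.
Char. 4: derived state 'yes' in Species B and Species W only — synapomorphy for {Species B, Species W}.
Char. 5: derived state 'yes' in Species B only — an autapomorphy, so it tells us nothing about relationships among taxa.
Only Species F, Species H, Species N, and Species P show the derived state 'yes' for Char. 6, supporting them as a clade.
Char. 7 groups Species B and Species N, which is incompatible with the clades supported by the remaining characters; treating it as convergent (homoplasy) costs fewer steps than any alternative tree.
Char. 8 (derived state 'no') is shared by Species F and Species N — a synapomorphy uniting that clade.
Most parsimonious ingroup topology: ((Species B,Species W),(((Species F,Species N),Species H),Species P)).
Species F and Species N form a cherry on this tree, so they are sister taxa.

Species N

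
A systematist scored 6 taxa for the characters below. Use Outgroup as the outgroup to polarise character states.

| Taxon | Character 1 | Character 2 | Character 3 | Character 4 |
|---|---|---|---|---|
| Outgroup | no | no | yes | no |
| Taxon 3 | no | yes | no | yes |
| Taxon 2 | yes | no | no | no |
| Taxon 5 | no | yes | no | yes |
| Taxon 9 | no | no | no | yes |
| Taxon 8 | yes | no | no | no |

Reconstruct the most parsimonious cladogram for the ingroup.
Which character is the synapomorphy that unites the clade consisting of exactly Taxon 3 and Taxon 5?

Character 2

Character polarity is set by the outgroup: the derived state is whichever differs from the outgroup's state, so for Character 3 the derived state is 'no', and for the remaining characters it is 'yes'.
Character 1: derived state 'yes' in Taxon 2 and Taxon 8 only — synapomorphy for {Taxon 2, Taxon 8}.
Only Taxon 3 and Taxon 5 show the derived state 'yes' for Character 2, supporting them as a clade.
All ingroup taxa share the derived state 'no' for Character 3; it defines the ingroup but does not resolve relationships within it.
Character 4 (derived state 'yes') is shared by Taxon 3, Taxon 5, and Taxon 9 — a synapomorphy uniting that clade.
Most parsimonious ingroup topology: (((Taxon 3,Taxon 5),Taxon 9),(Taxon 2,Taxon 8)).
The clade {Taxon 3, Taxon 5} is supported by Character 2: its derived state 'yes' occurs in exactly those taxa and in no other taxon (including the outgroup).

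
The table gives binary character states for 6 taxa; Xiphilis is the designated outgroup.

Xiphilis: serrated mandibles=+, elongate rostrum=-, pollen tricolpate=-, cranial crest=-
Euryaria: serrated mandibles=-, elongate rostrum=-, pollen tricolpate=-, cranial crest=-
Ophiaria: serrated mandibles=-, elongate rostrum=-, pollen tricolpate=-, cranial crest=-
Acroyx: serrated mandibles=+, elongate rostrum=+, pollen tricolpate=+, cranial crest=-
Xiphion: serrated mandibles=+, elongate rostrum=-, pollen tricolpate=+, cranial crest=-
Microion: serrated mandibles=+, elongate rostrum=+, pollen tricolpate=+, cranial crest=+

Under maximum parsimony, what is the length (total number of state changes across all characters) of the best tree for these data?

4

Character polarity is set by the outgroup: the derived state is whichever differs from the outgroup's state, so for serrated mandibles the derived state is '-', and for the remaining characters it is '+'.
Only Euryaria and Ophiaria show the derived state '-' for serrated mandibles, supporting them as a clade.
elongate rostrum: derived state '+' in Acroyx and Microion only — synapomorphy for {Acroyx, Microion}.
Only Acroyx, Microion, and Xiphion show the derived state '+' for pollen tricolpate, supporting them as a clade.
cranial crest (derived state '+') is unique to Microion (autapomorphy; uninformative for grouping).
Most parsimonious ingroup topology: ((Euryaria,Ophiaria),((Acroyx,Microion),Xiphion)).
Changes per character on this tree: serrated mandibles: 1; elongate rostrum: 1; pollen tricolpate: 1; cranial crest: 1.
Total = 4.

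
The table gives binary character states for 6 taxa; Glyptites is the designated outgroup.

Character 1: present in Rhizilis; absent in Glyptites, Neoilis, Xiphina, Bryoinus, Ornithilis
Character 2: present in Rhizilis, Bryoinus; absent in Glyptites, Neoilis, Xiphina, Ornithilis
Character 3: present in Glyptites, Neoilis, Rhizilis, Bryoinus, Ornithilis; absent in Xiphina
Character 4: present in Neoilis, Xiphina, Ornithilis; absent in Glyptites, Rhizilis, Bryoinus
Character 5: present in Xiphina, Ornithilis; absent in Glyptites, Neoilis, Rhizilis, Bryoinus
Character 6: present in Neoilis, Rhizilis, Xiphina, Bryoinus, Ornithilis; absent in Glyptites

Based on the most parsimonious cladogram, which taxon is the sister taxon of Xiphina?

Ornithilis

Character polarity is set by the outgroup: the derived state is whichever differs from the outgroup's state, so for Character 3 the derived state is 'absent', and for the remaining characters it is 'present'.
Character 1 (derived state 'present') is unique to Rhizilis (autapomorphy; uninformative for grouping).
Character 2: derived state 'present' in Bryoinus and Rhizilis only — synapomorphy for {Bryoinus, Rhizilis}.
Character 3 (derived state 'absent') is unique to Xiphina (autapomorphy; uninformative for grouping).
Character 4: derived state 'present' in Neoilis, Ornithilis, and Xiphina only — synapomorphy for {Neoilis, Ornithilis, Xiphina}.
Character 5 (derived state 'present') is shared by Ornithilis and Xiphina — a synapomorphy uniting that clade.
All ingroup taxa share the derived state 'present' for Character 6; it defines the ingroup but does not resolve relationships within it.
Most parsimonious ingroup topology: ((Neoilis,(Xiphina,Ornithilis)),(Rhizilis,Bryoinus)).
Xiphina and Ornithilis form a cherry on this tree, so they are sister taxa.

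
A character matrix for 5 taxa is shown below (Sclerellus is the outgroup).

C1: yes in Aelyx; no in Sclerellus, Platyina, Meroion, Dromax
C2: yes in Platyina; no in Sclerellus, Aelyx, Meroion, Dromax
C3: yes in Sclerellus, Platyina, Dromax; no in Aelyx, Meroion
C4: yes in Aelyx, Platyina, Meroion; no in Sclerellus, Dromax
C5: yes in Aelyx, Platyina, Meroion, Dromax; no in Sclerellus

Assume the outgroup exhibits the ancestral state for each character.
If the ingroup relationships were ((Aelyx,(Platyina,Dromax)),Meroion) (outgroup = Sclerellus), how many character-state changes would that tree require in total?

Map each character onto ((Aelyx,(Platyina,Dromax)),Meroion) (rooted by Sclerellus) and count the minimum state changes it requires (Fitch parsimony):
C1: 1; C2: 1; C3: 2; C4: 2; C5: 1.
Total tree length = 7.

7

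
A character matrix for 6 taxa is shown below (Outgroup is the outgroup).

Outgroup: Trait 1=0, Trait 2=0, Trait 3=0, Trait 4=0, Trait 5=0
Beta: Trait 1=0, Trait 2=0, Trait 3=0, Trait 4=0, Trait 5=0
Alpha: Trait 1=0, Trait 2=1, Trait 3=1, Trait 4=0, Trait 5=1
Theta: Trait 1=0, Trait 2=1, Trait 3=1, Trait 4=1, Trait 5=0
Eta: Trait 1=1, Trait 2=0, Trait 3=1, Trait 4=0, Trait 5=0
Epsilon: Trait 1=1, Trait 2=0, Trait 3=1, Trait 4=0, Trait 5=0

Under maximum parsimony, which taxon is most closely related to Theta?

The outgroup has state '0' for every character, so '1' is the derived state throughout.
Only Epsilon and Eta show the derived state '1' for Trait 1, supporting them as a clade.
Only Alpha and Theta show the derived state '1' for Trait 2, supporting them as a clade.
Only Alpha, Epsilon, Eta, and Theta show the derived state '1' for Trait 3, supporting them as a clade.
Trait 4: derived state '1' in Theta only — an autapomorphy, so it tells us nothing about relationships among taxa.
Trait 5: derived state '1' in Alpha only — an autapomorphy, so it tells us nothing about relationships among taxa.
Most parsimonious ingroup topology: (Beta,((Alpha,Theta),(Eta,Epsilon))).
Theta and Alpha form a cherry on this tree, so they are sister taxa.

Alpha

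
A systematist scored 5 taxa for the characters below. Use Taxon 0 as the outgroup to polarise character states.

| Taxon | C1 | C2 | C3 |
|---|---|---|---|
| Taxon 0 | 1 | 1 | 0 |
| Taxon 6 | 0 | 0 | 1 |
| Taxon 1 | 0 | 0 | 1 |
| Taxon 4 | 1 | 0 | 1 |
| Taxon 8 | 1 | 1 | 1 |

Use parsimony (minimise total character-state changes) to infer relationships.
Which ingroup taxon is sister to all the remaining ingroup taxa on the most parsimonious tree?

Taxon 8

Character polarity is set by the outgroup: the derived state is whichever differs from the outgroup's state, so for C1, C2 the derived state is '0', and for the remaining characters it is '1'.
C1: derived state '0' in Taxon 1 and Taxon 6 only — synapomorphy for {Taxon 1, Taxon 6}.
C2 (derived state '0') is shared by Taxon 1, Taxon 4, and Taxon 6 — a synapomorphy uniting that clade.
All ingroup taxa share the derived state '1' for C3; it defines the ingroup but does not resolve relationships within it.
Most parsimonious ingroup topology: (((Taxon 6,Taxon 1),Taxon 4),Taxon 8).
Taxon 8 is sister to the clade containing all other ingroup taxa, so it is the earliest-diverging (most basal) ingroup lineage.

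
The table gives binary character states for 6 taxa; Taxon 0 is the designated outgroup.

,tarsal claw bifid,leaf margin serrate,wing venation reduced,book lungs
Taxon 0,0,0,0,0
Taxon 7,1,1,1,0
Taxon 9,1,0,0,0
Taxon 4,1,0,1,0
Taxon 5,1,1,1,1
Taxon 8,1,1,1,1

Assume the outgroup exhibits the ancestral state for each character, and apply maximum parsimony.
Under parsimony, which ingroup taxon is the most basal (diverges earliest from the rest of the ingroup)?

Taxon 9

The outgroup has state '0' for every character, so '1' is the derived state throughout.
tarsal claw bifid (derived state '1') is shared by all ingroup taxa — unites the whole ingroup.
Only Taxon 5, Taxon 7, and Taxon 8 show the derived state '1' for leaf margin serrate, supporting them as a clade.
Only Taxon 4, Taxon 5, Taxon 7, and Taxon 8 show the derived state '1' for wing venation reduced, supporting them as a clade.
Only Taxon 5 and Taxon 8 show the derived state '1' for book lungs, supporting them as a clade.
Most parsimonious ingroup topology: (((Taxon 7,(Taxon 5,Taxon 8)),Taxon 4),Taxon 9).
Taxon 9 is sister to the clade containing all other ingroup taxa, so it is the earliest-diverging (most basal) ingroup lineage.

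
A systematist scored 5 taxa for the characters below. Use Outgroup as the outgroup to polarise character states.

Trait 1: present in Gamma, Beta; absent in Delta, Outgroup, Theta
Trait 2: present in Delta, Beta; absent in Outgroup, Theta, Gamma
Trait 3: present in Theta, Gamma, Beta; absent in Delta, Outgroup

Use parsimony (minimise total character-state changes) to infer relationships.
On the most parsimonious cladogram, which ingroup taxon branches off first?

The outgroup has state 'absent' for every character, so 'present' is the derived state throughout.
Trait 1 (derived state 'present') is shared by Beta and Gamma — a synapomorphy uniting that clade.
Trait 2 (state 'present') occurs in Beta and Delta but conflicts with the nesting implied by the other characters — most parsimoniously interpreted as homoplasy.
Trait 3: derived state 'present' in Beta, Gamma, and Theta only — synapomorphy for {Beta, Gamma, Theta}.
Most parsimonious ingroup topology: ((Theta,(Gamma,Beta)),Delta).
Delta is sister to the clade containing all other ingroup taxa, so it is the earliest-diverging (most basal) ingroup lineage.

Delta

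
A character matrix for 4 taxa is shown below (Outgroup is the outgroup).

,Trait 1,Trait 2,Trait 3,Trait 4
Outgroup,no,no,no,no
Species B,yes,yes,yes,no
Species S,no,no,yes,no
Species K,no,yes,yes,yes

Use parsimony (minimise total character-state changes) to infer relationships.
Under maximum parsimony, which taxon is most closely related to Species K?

Species B

The outgroup has state 'no' for every character, so 'yes' is the derived state throughout.
Trait 1 (derived state 'yes') is unique to Species B (autapomorphy; uninformative for grouping).
Only Species B and Species K show the derived state 'yes' for Trait 2, supporting them as a clade.
All ingroup taxa share the derived state 'yes' for Trait 3; it defines the ingroup but does not resolve relationships within it.
Trait 4 (derived state 'yes') is unique to Species K (autapomorphy; uninformative for grouping).
Most parsimonious ingroup topology: ((Species B,Species K),Species S).
Species K and Species B form a cherry on this tree, so they are sister taxa.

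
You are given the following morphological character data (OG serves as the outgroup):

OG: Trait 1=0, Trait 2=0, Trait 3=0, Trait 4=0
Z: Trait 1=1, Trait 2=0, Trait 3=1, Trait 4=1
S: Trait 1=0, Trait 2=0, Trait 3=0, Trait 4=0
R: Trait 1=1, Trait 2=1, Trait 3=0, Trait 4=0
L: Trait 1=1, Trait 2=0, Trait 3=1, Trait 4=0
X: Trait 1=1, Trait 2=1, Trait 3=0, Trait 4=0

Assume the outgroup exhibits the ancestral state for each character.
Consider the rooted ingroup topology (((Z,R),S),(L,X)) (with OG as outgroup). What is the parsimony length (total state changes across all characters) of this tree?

7

Map each character onto (((Z,R),S),(L,X)) (rooted by OG) and count the minimum state changes it requires (Fitch parsimony):
Trait 1: 2; Trait 2: 2; Trait 3: 2; Trait 4: 1.
Total tree length = 7.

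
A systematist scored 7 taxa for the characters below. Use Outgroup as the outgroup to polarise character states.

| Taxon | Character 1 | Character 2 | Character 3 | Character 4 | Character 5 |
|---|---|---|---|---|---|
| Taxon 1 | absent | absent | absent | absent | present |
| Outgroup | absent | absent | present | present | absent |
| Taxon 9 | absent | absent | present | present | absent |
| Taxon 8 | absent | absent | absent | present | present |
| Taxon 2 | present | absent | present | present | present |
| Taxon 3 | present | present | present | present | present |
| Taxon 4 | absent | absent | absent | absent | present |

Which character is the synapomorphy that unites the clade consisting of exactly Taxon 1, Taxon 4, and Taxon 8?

Character 3

Character polarity is set by the outgroup: the derived state is whichever differs from the outgroup's state, so for Character 3, Character 4 the derived state is 'absent', and for the remaining characters it is 'present'.
Only Taxon 2 and Taxon 3 show the derived state 'present' for Character 1, supporting them as a clade.
Character 2: derived state 'present' in Taxon 3 only — an autapomorphy, so it tells us nothing about relationships among taxa.
Character 3: derived state 'absent' in Taxon 1, Taxon 4, and Taxon 8 only — synapomorphy for {Taxon 1, Taxon 4, Taxon 8}.
Character 4: derived state 'absent' in Taxon 1 and Taxon 4 only — synapomorphy for {Taxon 1, Taxon 4}.
Character 5 (derived state 'present') is shared by Taxon 1, Taxon 2, Taxon 3, Taxon 4, and Taxon 8 — a synapomorphy uniting that clade.
Most parsimonious ingroup topology: ((((Taxon 1,Taxon 4),Taxon 8),(Taxon 2,Taxon 3)),Taxon 9).
The clade {Taxon 1, Taxon 4, Taxon 8} is supported by Character 3: its derived state 'absent' occurs in exactly those taxa and in no other taxon (including the outgroup).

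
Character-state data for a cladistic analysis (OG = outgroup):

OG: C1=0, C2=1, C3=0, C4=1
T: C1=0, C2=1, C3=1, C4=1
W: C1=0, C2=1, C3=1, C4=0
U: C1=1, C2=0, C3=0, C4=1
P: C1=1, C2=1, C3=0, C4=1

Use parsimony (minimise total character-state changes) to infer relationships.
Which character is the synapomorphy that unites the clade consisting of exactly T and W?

C3

Character polarity is set by the outgroup: the derived state is whichever differs from the outgroup's state, so for C2, C4 the derived state is '0', and for the remaining characters it is '1'.
C1: derived state '1' in P and U only — synapomorphy for {P, U}.
C2: derived state '0' in U only — an autapomorphy, so it tells us nothing about relationships among taxa.
C3 (derived state '1') is shared by T and W — a synapomorphy uniting that clade.
C4 (derived state '0') is unique to W (autapomorphy; uninformative for grouping).
Most parsimonious ingroup topology: ((T,W),(U,P)).
The clade {T, W} is supported by C3: its derived state '1' occurs in exactly those taxa and in no other taxon (including the outgroup).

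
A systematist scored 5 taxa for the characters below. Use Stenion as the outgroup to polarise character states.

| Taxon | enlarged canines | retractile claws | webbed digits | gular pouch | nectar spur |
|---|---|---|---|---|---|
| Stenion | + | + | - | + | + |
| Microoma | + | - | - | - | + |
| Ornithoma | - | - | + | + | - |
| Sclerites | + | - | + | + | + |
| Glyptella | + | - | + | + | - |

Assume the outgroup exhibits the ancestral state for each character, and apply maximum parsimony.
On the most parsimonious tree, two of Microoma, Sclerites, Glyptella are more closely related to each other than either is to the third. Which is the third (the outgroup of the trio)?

Character polarity is set by the outgroup: the derived state is whichever differs from the outgroup's state, so for enlarged canines, retractile claws, gular pouch, nectar spur the derived state is '-', and for the remaining characters it is '+'.
enlarged canines (derived state '-') is unique to Ornithoma (autapomorphy; uninformative for grouping).
retractile claws (derived state '-') is shared by all ingroup taxa — unites the whole ingroup.
webbed digits: derived state '+' in Glyptella, Ornithoma, and Sclerites only — synapomorphy for {Glyptella, Ornithoma, Sclerites}.
gular pouch: derived state '-' in Microoma only — an autapomorphy, so it tells us nothing about relationships among taxa.
Only Glyptella and Ornithoma show the derived state '-' for nectar spur, supporting them as a clade.
Most parsimonious ingroup topology: (Microoma,((Ornithoma,Glyptella),Sclerites)).
Sclerites and Glyptella share a more recent common ancestor with each other than either does with Microoma, so Microoma is the least closely related of the three.

Microoma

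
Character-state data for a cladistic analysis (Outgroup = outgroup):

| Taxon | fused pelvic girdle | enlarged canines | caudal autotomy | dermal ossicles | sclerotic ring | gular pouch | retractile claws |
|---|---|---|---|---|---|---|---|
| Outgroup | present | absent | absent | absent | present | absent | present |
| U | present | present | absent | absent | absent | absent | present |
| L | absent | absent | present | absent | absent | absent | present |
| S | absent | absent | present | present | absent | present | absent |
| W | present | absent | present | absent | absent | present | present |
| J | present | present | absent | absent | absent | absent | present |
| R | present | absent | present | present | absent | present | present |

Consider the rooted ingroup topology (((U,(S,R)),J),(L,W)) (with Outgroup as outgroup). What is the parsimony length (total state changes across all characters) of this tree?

11

Map each character onto (((U,(S,R)),J),(L,W)) (rooted by Outgroup) and count the minimum state changes it requires (Fitch parsimony):
fused pelvic girdle: 2; enlarged canines: 2; caudal autotomy: 2; dermal ossicles: 1; sclerotic ring: 1; gular pouch: 2; retractile claws: 1.
Total tree length = 11.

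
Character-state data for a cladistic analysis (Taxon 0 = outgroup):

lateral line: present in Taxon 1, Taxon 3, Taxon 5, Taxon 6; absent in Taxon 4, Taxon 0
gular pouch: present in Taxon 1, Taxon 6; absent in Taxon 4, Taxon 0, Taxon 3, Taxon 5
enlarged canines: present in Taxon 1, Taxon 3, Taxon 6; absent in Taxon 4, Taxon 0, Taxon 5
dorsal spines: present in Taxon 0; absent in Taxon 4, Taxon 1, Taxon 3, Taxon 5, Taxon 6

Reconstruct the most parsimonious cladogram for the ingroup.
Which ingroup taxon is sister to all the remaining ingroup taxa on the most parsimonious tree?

Taxon 4

Character polarity is set by the outgroup: the derived state is whichever differs from the outgroup's state, so for dorsal spines the derived state is 'absent', and for the remaining characters it is 'present'.
lateral line: derived state 'present' in Taxon 1, Taxon 3, Taxon 5, and Taxon 6 only — synapomorphy for {Taxon 1, Taxon 3, Taxon 5, Taxon 6}.
Only Taxon 1 and Taxon 6 show the derived state 'present' for gular pouch, supporting them as a clade.
enlarged canines: derived state 'present' in Taxon 1, Taxon 3, and Taxon 6 only — synapomorphy for {Taxon 1, Taxon 3, Taxon 6}.
All ingroup taxa share the derived state 'absent' for dorsal spines; it defines the ingroup but does not resolve relationships within it.
Most parsimonious ingroup topology: ((((Taxon 1,Taxon 6),Taxon 3),Taxon 5),Taxon 4).
Taxon 4 is sister to the clade containing all other ingroup taxa, so it is the earliest-diverging (most basal) ingroup lineage.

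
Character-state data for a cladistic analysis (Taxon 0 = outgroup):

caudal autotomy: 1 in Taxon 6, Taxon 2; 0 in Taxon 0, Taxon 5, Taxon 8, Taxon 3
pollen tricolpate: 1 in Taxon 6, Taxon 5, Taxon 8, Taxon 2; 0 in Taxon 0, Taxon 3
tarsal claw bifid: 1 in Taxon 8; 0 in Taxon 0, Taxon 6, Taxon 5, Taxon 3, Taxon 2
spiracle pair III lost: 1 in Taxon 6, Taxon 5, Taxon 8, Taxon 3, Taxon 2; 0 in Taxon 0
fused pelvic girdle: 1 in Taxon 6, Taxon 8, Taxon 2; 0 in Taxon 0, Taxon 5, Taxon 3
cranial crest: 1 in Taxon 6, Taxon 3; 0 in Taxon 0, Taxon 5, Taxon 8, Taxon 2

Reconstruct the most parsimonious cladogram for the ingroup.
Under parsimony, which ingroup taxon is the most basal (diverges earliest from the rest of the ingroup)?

The outgroup has state '0' for every character, so '1' is the derived state throughout.
caudal autotomy: derived state '1' in Taxon 2 and Taxon 6 only — synapomorphy for {Taxon 2, Taxon 6}.
Only Taxon 2, Taxon 5, Taxon 6, and Taxon 8 show the derived state '1' for pollen tricolpate, supporting them as a clade.
tarsal claw bifid (derived state '1') is unique to Taxon 8 (autapomorphy; uninformative for grouping).
All ingroup taxa share the derived state '1' for spiracle pair III lost; it defines the ingroup but does not resolve relationships within it.
fused pelvic girdle (derived state '1') is shared by Taxon 2, Taxon 6, and Taxon 8 — a synapomorphy uniting that clade.
cranial crest (state '1') occurs in Taxon 3 and Taxon 6 but conflicts with the nesting implied by the other characters — most parsimoniously interpreted as homoplasy.
Most parsimonious ingroup topology: ((((Taxon 6,Taxon 2),Taxon 8),Taxon 5),Taxon 3).
Taxon 3 is sister to the clade containing all other ingroup taxa, so it is the earliest-diverging (most basal) ingroup lineage.

Taxon 3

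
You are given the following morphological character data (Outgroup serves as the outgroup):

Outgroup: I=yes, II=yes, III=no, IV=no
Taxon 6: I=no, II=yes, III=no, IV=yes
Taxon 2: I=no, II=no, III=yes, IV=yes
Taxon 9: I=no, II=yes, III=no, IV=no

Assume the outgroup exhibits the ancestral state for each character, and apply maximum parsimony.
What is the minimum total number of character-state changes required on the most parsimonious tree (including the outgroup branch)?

4

Character polarity is set by the outgroup: the derived state is whichever differs from the outgroup's state, so for I, II the derived state is 'no', and for the remaining characters it is 'yes'.
I (derived state 'no') is shared by all ingroup taxa — unites the whole ingroup.
II (derived state 'no') is unique to Taxon 2 (autapomorphy; uninformative for grouping).
III (derived state 'yes') is unique to Taxon 2 (autapomorphy; uninformative for grouping).
Only Taxon 2 and Taxon 6 show the derived state 'yes' for IV, supporting them as a clade.
Most parsimonious ingroup topology: ((Taxon 6,Taxon 2),Taxon 9).
Changes per character on this tree: I: 1; II: 1; III: 1; IV: 1.
Total = 4.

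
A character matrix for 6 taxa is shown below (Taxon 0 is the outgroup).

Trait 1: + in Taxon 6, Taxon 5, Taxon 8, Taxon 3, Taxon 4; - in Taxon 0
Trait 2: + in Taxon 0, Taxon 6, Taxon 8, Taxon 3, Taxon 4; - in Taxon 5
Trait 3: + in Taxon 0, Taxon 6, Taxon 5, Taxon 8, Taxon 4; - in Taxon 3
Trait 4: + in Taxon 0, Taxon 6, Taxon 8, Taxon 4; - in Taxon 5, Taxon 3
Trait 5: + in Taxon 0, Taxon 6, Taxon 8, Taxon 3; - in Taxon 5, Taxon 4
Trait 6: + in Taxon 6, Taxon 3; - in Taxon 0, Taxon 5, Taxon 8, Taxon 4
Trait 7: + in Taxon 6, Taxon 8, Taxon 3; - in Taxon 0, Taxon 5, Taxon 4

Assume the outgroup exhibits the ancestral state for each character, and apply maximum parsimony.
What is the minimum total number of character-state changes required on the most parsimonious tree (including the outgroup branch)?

8

Character polarity is set by the outgroup: the derived state is whichever differs from the outgroup's state, so for Trait 2, Trait 3, Trait 4, Trait 5 the derived state is '-', and for the remaining characters it is '+'.
All ingroup taxa share the derived state '+' for Trait 1; it defines the ingroup but does not resolve relationships within it.
Trait 2: derived state '-' in Taxon 5 only — an autapomorphy, so it tells us nothing about relationships among taxa.
Trait 3 (derived state '-') is unique to Taxon 3 (autapomorphy; uninformative for grouping).
Trait 4 (state '-') occurs in Taxon 3 and Taxon 5 but conflicts with the nesting implied by the other characters — most parsimoniously interpreted as homoplasy.
Trait 5: derived state '-' in Taxon 4 and Taxon 5 only — synapomorphy for {Taxon 4, Taxon 5}.
Trait 6: derived state '+' in Taxon 3 and Taxon 6 only — synapomorphy for {Taxon 3, Taxon 6}.
Only Taxon 3, Taxon 6, and Taxon 8 show the derived state '+' for Trait 7, supporting them as a clade.
Most parsimonious ingroup topology: (((Taxon 6,Taxon 3),Taxon 8),(Taxon 5,Taxon 4)).
Changes per character on this tree: Trait 1: 1; Trait 2: 1; Trait 3: 1; Trait 4: 2; Trait 5: 1; Trait 6: 1; Trait 7: 1.
Total = 8.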